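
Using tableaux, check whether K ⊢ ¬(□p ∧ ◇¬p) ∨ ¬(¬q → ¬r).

Tableau for the negation ¬(¬(□p ∧ ◇¬p) ∨ ¬(¬q → ¬r)):
1. ¬(¬(□p ∧ ◇¬p) ∨ ¬(¬q → ¬r)), 0
2. □p ∧ ◇¬p, 0
3. ¬q → ¬r, 0
4. □p, 0
5. ◇¬p, 0
6. ¬r, 0
7. ¬p, 1
8. p, 1
Accessibility: 0R1
Branch closes: p and ¬p both at 1.
All branches of the negation close; one closing branch shown above.

Valid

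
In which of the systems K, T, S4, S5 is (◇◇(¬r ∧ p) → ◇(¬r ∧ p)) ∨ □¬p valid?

S4-tableau for the negation ¬((◇◇(¬r ∧ p) → ◇(¬r ∧ p)) ∨ □¬p):
1. ¬((◇◇(¬r ∧ p) → ◇(¬r ∧ p)) ∨ □¬p), 0
2. ¬(◇◇(¬r ∧ p) → ◇(¬r ∧ p)), 0   [¬∨-rule on 1]
3. ¬□¬p, 0   [¬∨-rule on 1]
4. ◇◇(¬r ∧ p), 0   [¬→-rule on 2]
5. ¬◇(¬r ∧ p), 0   [¬→-rule on 2]
6. ¬(¬r ∧ p), 0   [¬◇-rule on 5 via 0R0]
7. ¬p, 0   [¬∧-rule on 6 (branches; this branch)]
8. p, 1   [¬□-rule on 3: fresh world 1, 0R1]
9. ¬(¬r ∧ p), 1   [¬◇-rule on 5 via 0R1]
10. r, 1   [¬∧-rule on 9 (branches; this branch)]
11. ◇(¬r ∧ p), 2   [◇-rule on 4: fresh world 2, 0R2]
12. ¬(¬r ∧ p), 2   [¬◇-rule on 5 via 0R2]
13. ¬p, 2   [¬∧-rule on 12 (branches; this branch)]
14. ¬r ∧ p, 3   [◇-rule on 11: fresh world 3, 2R3]
15. ¬r, 3   [∧-rule on 14]
16. p, 3   [∧-rule on 14]
17. ¬(¬r ∧ p), 3   [¬◇-rule on 5 via 0R3]
18. ¬p, 3   [¬∧-rule on 17 (branches; this branch)]
Accessibility: 0R0, 0R1, 0R2, 0R3, 1R1, 2R2, 2R3, 3R3
Branch closes: p and ¬p both at 3.
Every branch closes (one shown): valid in S4, hence also in S5 (every theorem of S4 is a theorem of S5).
T-tableau for the negation ¬((◇◇(¬r ∧ p) → ◇(¬r ∧ p)) ∨ □¬p):
1. ¬((◇◇(¬r ∧ p) → ◇(¬r ∧ p)) ∨ □¬p), 0
2. ¬(◇◇(¬r ∧ p) → ◇(¬r ∧ p)), 0   [¬∨-rule on 1]
3. ¬□¬p, 0   [¬∨-rule on 1]
4. ◇◇(¬r ∧ p), 0   [¬→-rule on 2]
5. ¬◇(¬r ∧ p), 0   [¬→-rule on 2]
6. ¬(¬r ∧ p), 0   [¬◇-rule on 5 via 0R0]
7. ¬p, 0   [¬∧-rule on 6 (branches; this branch)]
8. p, 1   [¬□-rule on 3: fresh world 1, 0R1]
9. ¬(¬r ∧ p), 1   [¬◇-rule on 5 via 0R1]
10. r, 1   [¬∧-rule on 9 (branches; this branch)]
11. ◇(¬r ∧ p), 2   [◇-rule on 4: fresh world 2, 0R2]
12. ¬(¬r ∧ p), 2   [¬◇-rule on 5 via 0R2]
13. ¬p, 2   [¬∧-rule on 12 (branches; this branch)]
14. ¬r ∧ p, 3   [◇-rule on 11: fresh world 3, 2R3]
15. ¬r, 3   [∧-rule on 14]
16. p, 3   [∧-rule on 14]
Accessibility: 0R0, 0R1, 0R2, 1R1, 2R2, 2R3, 3R3
Complete open branch: countermodel on a T-frame, so not valid in T, nor in K (the same frame is also a K-frame).

S4, S5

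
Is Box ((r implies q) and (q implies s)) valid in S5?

Tableau for the negation not Box ((r implies q) and (q implies s)):
1. not Box ((r implies q) and (q implies s)), u
2. not ((r implies q) and (q implies s)), v   [neg-Box-rule on 1: fresh world v, uRv]
3. not (q implies s), v   [neg-and-rule on 2 (branches; this branch)]
4. q, v   [neg-implies-rule on 3]
5. not s, v   [neg-implies-rule on 3]
Accessibility: uRu, uRv, vRu, vRv
The negation has an open branch (countermodel exists).

Invalid (countermodel exists)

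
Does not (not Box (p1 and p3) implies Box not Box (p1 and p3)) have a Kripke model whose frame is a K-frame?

1. not (not Box (p1 and p3) implies Box not Box (p1 and p3)), u
2. not Box (p1 and p3), u   [neg-implies-rule on 1]
3. not Box not Box (p1 and p3), u   [neg-implies-rule on 1]
4. not (p1 and p3), v   [neg-Box-rule on 2: fresh world v, uRv]
5. not p3, v   [neg-and-rule on 4 (branches; this branch)]
6. Box (p1 and p3), w   [neg-Box-rule on 3: fresh world w, uRw]
Accessibility: uRv, uRw

Satisfiable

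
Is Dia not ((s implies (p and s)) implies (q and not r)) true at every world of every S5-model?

Tableau for the negation not Dia not ((s implies (p and s)) implies (q and not r)):
1. not Dia not ((s implies (p and s)) implies (q and not r)), w0
2. (s implies (p and s)) implies (q and not r), w0
3. q and not r, w0
4. q, w0
5. not r, w0
Accessibility: w0Rw0
The negation has an open branch (countermodel exists).

No, not valid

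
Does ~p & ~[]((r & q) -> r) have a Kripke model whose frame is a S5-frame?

1. ~p & ~[]((r & q) -> r), w0
2. ~p, w0
3. ~[]((r & q) -> r), w0
4. ~((r & q) -> r), w1
5. r & q, w1
6. ~r, w1
7. r, w1
8. q, w1
Accessibility: w0Rw0, w0Rw1, w1Rw0, w1Rw1
Branch closes: r and ~r both at w1.
(One branch shown.) All branches close.

No, unsatisfiable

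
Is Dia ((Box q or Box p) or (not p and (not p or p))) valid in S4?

Tableau for the negation not Dia ((Box q or Box p) or (not p and (not p or p))):
1. not Dia ((Box q or Box p) or (not p and (not p or p))), u
2. not ((Box q or Box p) or (not p and (not p or p))), u   [neg-Dia-rule on 1 via uRu]
3. not (Box q or Box p), u   [neg-or-rule on 2]
4. not (not p and (not p or p)), u   [neg-or-rule on 2]
5. not Box q, u   [neg-or-rule on 3]
6. not Box p, u   [neg-or-rule on 3]
7. p, u   [neg-and-rule on 4 (branches; this branch)]
8. not q, v   [neg-Box-rule on 5: fresh world v, uRv]
9. not ((Box q or Box p) or (not p and (not p or p))), v   [neg-Dia-rule on 1 via uRv]
10. not (Box q or Box p), v   [neg-or-rule on 9]
11. not (not p and (not p or p)), v   [neg-or-rule on 9]
12. not Box q, v   [neg-or-rule on 10]
13. not Box p, v   [neg-or-rule on 10]
14. p, v   [neg-and-rule on 11 (branches; this branch)]
15. not p, w   [neg-Box-rule on 6: fresh world w, uRw]
16. not ((Box q or Box p) or (not p and (not p or p))), w   [neg-Dia-rule on 1 via uRw]
17. not (Box q or Box p), w   [neg-or-rule on 16]
18. not (not p and (not p or p)), w   [neg-or-rule on 16]
19. not Box q, w   [neg-or-rule on 17]
20. not Box p, w   [neg-or-rule on 17]
21. not (not p or p), w   [neg-and-rule on 18 (branches; this branch)]
22. p, w   [neg-or-rule on 21]
Accessibility: uRu, uRv, uRw, vRv, wRw
Branch closes: p and not p both at w.
Every branch of the negation's tableau closes; the branch above is one of them.

Valid in S4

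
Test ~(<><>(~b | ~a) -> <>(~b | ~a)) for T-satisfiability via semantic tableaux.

1. ~(<><>(~b | ~a) -> <>(~b | ~a)), u
2. <><>(~b | ~a), u
3. ~<>(~b | ~a), u
4. ~(~b | ~a), u
5. b, u
6. a, u
7. <>(~b | ~a), v
8. ~(~b | ~a), v
9. b, v
10. a, v
11. ~b | ~a, w
12. ~a, w
Accessibility: uRu, uRv, vRv, vRw, wRw

Yes, satisfiable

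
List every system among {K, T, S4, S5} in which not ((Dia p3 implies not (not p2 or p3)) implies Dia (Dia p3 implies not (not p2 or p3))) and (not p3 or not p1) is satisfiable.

T-tableau for the formula:
1. not ((Dia p3 implies not (not p2 or p3)) implies Dia (Dia p3 implies not (not p2 or p3))) and (not p3 or not p1), u
2. not ((Dia p3 implies not (not p2 or p3)) implies Dia (Dia p3 implies not (not p2 or p3))), u
3. not p3 or not p1, u
4. Dia p3 implies not (not p2 or p3), u
5. not Dia (Dia p3 implies not (not p2 or p3)), u
6. not (Dia p3 implies not (not p2 or p3)), u
7. Dia p3, u
8. not p2 or p3, u
9. not p1, u
10. not Dia p3, u
11. not p3, u
12. not p2, u
13. p3, v
14. not (Dia p3 implies not (not p2 or p3)), v
15. Dia p3, v
16. not p2 or p3, v
17. not p3, v
Accessibility: uRu, uRv, vRv
Branch closes: p3 and not p3 both at v.
Every branch closes (one shown): unsatisfiable in T, hence also in S4, S5 (every S4/S5-frame is a T-frame).
K-tableau for the formula:
1. not ((Dia p3 implies not (not p2 or p3)) implies Dia (Dia p3 implies not (not p2 or p3))) and (not p3 or not p1), u
2. not ((Dia p3 implies not (not p2 or p3)) implies Dia (Dia p3 implies not (not p2 or p3))), u
3. not p3 or not p1, u
4. Dia p3 implies not (not p2 or p3), u
5. not Dia (Dia p3 implies not (not p2 or p3)), u
6. not p1, u
7. not (not p2 or p3), u
8. p2, u
9. not p3, u
Complete open branch: satisfiable in K.

K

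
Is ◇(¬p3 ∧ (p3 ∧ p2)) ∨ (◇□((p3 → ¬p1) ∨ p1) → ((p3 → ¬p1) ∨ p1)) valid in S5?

Tableau for the negation ¬(◇(¬p3 ∧ (p3 ∧ p2)) ∨ (◇□((p3 → ¬p1) ∨ p1) → ((p3 → ¬p1) ∨ p1))):
1. ¬(◇(¬p3 ∧ (p3 ∧ p2)) ∨ (◇□((p3 → ¬p1) ∨ p1) → ((p3 → ¬p1) ∨ p1))), 0
2. ¬◇(¬p3 ∧ (p3 ∧ p2)), 0
3. ¬(◇□((p3 → ¬p1) ∨ p1) → ((p3 → ¬p1) ∨ p1)), 0
4. ◇□((p3 → ¬p1) ∨ p1), 0
5. ¬((p3 → ¬p1) ∨ p1), 0
6. ¬(p3 → ¬p1), 0
7. ¬p1, 0
8. p3, 0
9. p1, 0
Accessibility: 0R0
Branch closes: p1 and ¬p1 both at 0.
All branches of the negation close; one closing branch shown above.

Yes, valid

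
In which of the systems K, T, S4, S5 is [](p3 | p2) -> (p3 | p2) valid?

T-tableau for the negation ~([](p3 | p2) -> (p3 | p2)):
1. ~([](p3 | p2) -> (p3 | p2)), 0
2. [](p3 | p2), 0
3. ~(p3 | p2), 0
4. ~p3, 0
5. ~p2, 0
6. p3 | p2, 0
7. p2, 0
Accessibility: 0R0
Branch closes: p2 and ~p2 both at 0.
Every branch closes (one shown): valid in T, hence also in S4, S5 (every theorem of T is a theorem of S4 and S5).
K-tableau for the negation ~([](p3 | p2) -> (p3 | p2)):
1. ~([](p3 | p2) -> (p3 | p2)), 0
2. [](p3 | p2), 0
3. ~(p3 | p2), 0
4. ~p3, 0
5. ~p2, 0
Complete open branch: countermodel on a K-frame, so not valid in K.

T, S4, S5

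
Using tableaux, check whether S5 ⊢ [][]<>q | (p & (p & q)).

No, not valid

Tableau for the negation ~([][]<>q | (p & (p & q))):
1. ~([][]<>q | (p & (p & q))), w0
2. ~[][]<>q, w0
3. ~(p & (p & q)), w0
4. ~(p & q), w0
5. ~q, w0
6. ~[]<>q, w1
7. ~<>q, w2
8. ~q, w1
9. ~q, w2
Accessibility: w0Rw0, w0Rw1, w0Rw2, w1Rw0, w1Rw1, w1Rw2, w2Rw0, w2Rw1, w2Rw2
The negation has an open branch (countermodel exists).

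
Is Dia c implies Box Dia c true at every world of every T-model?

Not valid

Tableau for the negation not (Dia c implies Box Dia c):
1. not (Dia c implies Box Dia c), u
2. Dia c, u
3. not Box Dia c, u
4. c, v
5. not Dia c, w
6. not c, w
Accessibility: uRu, uRv, uRw, vRv, wRw
The negation has an open branch (countermodel exists).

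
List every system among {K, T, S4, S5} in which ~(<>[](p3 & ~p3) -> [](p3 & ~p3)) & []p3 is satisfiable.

K-tableau for the formula:
1. ~(<>[](p3 & ~p3) -> [](p3 & ~p3)) & []p3, 0
2. ~(<>[](p3 & ~p3) -> [](p3 & ~p3)), 0   [&-rule on 1]
3. []p3, 0   [&-rule on 1]
4. <>[](p3 & ~p3), 0   [~->-rule on 2]
5. ~[](p3 & ~p3), 0   [~->-rule on 2]
6. [](p3 & ~p3), 1   [<>-rule on 4: fresh world 1, 0R1]
7. p3, 1   [[]-rule on 3 via 0R1]
8. ~(p3 & ~p3), 2   [~[]-rule on 5: fresh world 2, 0R2]
9. p3, 2   [[]-rule on 3 via 0R2]
Accessibility: 0R1, 0R2
Complete open branch: satisfiable in K.
T-tableau for the formula:
1. ~(<>[](p3 & ~p3) -> [](p3 & ~p3)) & []p3, 0
2. ~(<>[](p3 & ~p3) -> [](p3 & ~p3)), 0   [&-rule on 1]
3. []p3, 0   [&-rule on 1]
4. <>[](p3 & ~p3), 0   [~->-rule on 2]
5. ~[](p3 & ~p3), 0   [~->-rule on 2]
6. p3, 0   [[]-rule on 3 via 0R0]
7. [](p3 & ~p3), 1   [<>-rule on 4: fresh world 1, 0R1]
8. p3, 1   [[]-rule on 3 via 0R1]
9. p3 & ~p3, 1   [[]-rule on 7 via 1R1]
10. ~p3, 1   [&-rule on 9]
Accessibility: 0R0, 0R1, 1R1
Branch closes: p3 and ~p3 both at 1.
Every branch closes (one shown): unsatisfiable in T, hence also in S4, S5 (every S4/S5-frame is a T-frame).

K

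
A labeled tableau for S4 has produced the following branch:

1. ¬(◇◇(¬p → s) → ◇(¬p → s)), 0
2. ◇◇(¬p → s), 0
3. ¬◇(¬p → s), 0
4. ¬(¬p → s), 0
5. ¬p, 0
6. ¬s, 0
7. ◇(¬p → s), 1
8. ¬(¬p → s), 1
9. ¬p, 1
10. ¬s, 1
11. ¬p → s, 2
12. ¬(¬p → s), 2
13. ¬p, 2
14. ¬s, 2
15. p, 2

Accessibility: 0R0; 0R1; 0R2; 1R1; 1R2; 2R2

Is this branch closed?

Closed

Both p and ¬p appear at 2.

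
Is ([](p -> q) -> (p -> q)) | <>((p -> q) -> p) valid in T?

Yes, valid

Tableau for the negation ~(([](p -> q) -> (p -> q)) | <>((p -> q) -> p)):
1. ~(([](p -> q) -> (p -> q)) | <>((p -> q) -> p)), 0
2. ~([](p -> q) -> (p -> q)), 0   [~|-rule on 1]
3. ~<>((p -> q) -> p), 0   [~|-rule on 1]
4. [](p -> q), 0   [~->-rule on 2]
5. ~(p -> q), 0   [~->-rule on 2]
6. p, 0   [~->-rule on 5]
7. ~q, 0   [~->-rule on 5]
8. ~((p -> q) -> p), 0   [~<>-rule on 3 via 0R0]
9. p -> q, 0   [~->-rule on 8]
10. ~p, 0   [~->-rule on 8]
Accessibility: 0R0
Branch closes: p and ~p both at 0.
Every branch of the negation's tableau closes; the branch above is one of them.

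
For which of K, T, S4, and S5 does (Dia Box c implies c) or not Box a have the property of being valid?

S5

S4-tableau for the negation not ((Dia Box c implies c) or not Box a):
1. not ((Dia Box c implies c) or not Box a), w0
2. not (Dia Box c implies c), w0
3. Box a, w0
4. Dia Box c, w0
5. not c, w0
6. a, w0
7. Box c, w1
8. a, w1
9. c, w1
Accessibility: w0Rw0, w0Rw1, w1Rw1
Complete open branch: countermodel on an S4-frame, so not valid in S4, nor in K, T (the same frame is also a K-frame and a T-frame).
S5-tableau for the negation not ((Dia Box c implies c) or not Box a):
1. not ((Dia Box c implies c) or not Box a), w0
2. not (Dia Box c implies c), w0
3. Box a, w0
4. Dia Box c, w0
5. not c, w0
6. a, w0
7. Box c, w1
8. a, w1
9. c, w0
Accessibility: w0Rw0, w0Rw1, w1Rw0, w1Rw1
Branch closes: c and not c both at w0.
Every branch closes (one shown): valid in S5.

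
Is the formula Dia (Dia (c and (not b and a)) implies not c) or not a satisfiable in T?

1. Dia (Dia (c and (not b and a)) implies not c) or not a, w0
2. not a, w0
Accessibility: w0Rw0

Satisfiable (open branch found)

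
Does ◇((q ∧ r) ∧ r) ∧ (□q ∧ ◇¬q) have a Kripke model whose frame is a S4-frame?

1. ◇((q ∧ r) ∧ r) ∧ (□q ∧ ◇¬q), w0
2. ◇((q ∧ r) ∧ r), w0
3. □q ∧ ◇¬q, w0
4. □q, w0
5. ◇¬q, w0
6. q, w0
7. (q ∧ r) ∧ r, w1
8. q ∧ r, w1
9. r, w1
10. q, w1
11. ¬q, w2
12. q, w2
Accessibility: w0Rw0, w0Rw1, w0Rw2, w1Rw1, w2Rw2
Branch closes: q and ¬q both at w2.
(One branch shown.) All branches close.

No, unsatisfiable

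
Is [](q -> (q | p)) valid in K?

Yes, valid

Tableau for the negation ~[](q -> (q | p)):
1. ~[](q -> (q | p)), u
2. ~(q -> (q | p)), v   [~[]-rule on 1: fresh world v, uRv]
3. q, v   [~->-rule on 2]
4. ~(q | p), v   [~->-rule on 2]
5. ~q, v   [~|-rule on 4]
6. ~p, v   [~|-rule on 4]
Accessibility: uRv
Branch closes: q and ~q both at v.
Every branch of the negation's tableau closes; the branch above is one of them.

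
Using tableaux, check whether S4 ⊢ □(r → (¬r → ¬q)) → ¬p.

Tableau for the negation ¬(□(r → (¬r → ¬q)) → ¬p):
1. ¬(□(r → (¬r → ¬q)) → ¬p), 0
2. □(r → (¬r → ¬q)), 0
3. p, 0
4. r → (¬r → ¬q), 0
5. ¬r → ¬q, 0
6. ¬q, 0
Accessibility: 0R0
The negation has an open branch (countermodel exists).

Invalid (countermodel exists)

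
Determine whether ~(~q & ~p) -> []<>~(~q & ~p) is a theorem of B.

Tableau for the negation ~(~(~q & ~p) -> []<>~(~q & ~p)):
1. ~(~(~q & ~p) -> []<>~(~q & ~p)), u
2. ~(~q & ~p), u
3. ~[]<>~(~q & ~p), u
4. p, u
5. ~<>~(~q & ~p), v
6. ~q & ~p, u
7. ~q, u
8. ~p, u
Accessibility: uRu, uRv, vRu, vRv
Branch closes: p and ~p both at u.
All branches of the negation close; one closing branch shown above.

Valid in B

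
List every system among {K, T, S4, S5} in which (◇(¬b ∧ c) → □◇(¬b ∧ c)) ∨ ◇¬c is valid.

S5-tableau for the negation ¬((◇(¬b ∧ c) → □◇(¬b ∧ c)) ∨ ◇¬c):
1. ¬((◇(¬b ∧ c) → □◇(¬b ∧ c)) ∨ ◇¬c), w0
2. ¬(◇(¬b ∧ c) → □◇(¬b ∧ c)), w0
3. ¬◇¬c, w0
4. ◇(¬b ∧ c), w0
5. ¬□◇(¬b ∧ c), w0
6. c, w0
7. ¬b ∧ c, w1
8. ¬b, w1
9. c, w1
10. ¬◇(¬b ∧ c), w2
11. c, w2
12. ¬(¬b ∧ c), w0
13. ¬(¬b ∧ c), w1
14. ¬(¬b ∧ c), w2
15. b, w0
16. ¬c, w1
Accessibility: w0Rw0, w0Rw1, w0Rw2, w1Rw0, w1Rw1, w1Rw2, w2Rw0, w2Rw1, w2Rw2
Branch closes: c and ¬c both at w1.
Every branch closes (one shown): valid in S5.
S4-tableau for the negation ¬((◇(¬b ∧ c) → □◇(¬b ∧ c)) ∨ ◇¬c):
1. ¬((◇(¬b ∧ c) → □◇(¬b ∧ c)) ∨ ◇¬c), w0
2. ¬(◇(¬b ∧ c) → □◇(¬b ∧ c)), w0
3. ¬◇¬c, w0
4. ◇(¬b ∧ c), w0
5. ¬□◇(¬b ∧ c), w0
6. c, w0
7. ¬b ∧ c, w1
8. ¬b, w1
9. c, w1
10. ¬◇(¬b ∧ c), w2
11. c, w2
12. ¬(¬b ∧ c), w2
13. b, w2
Accessibility: w0Rw0, w0Rw1, w0Rw2, w1Rw1, w2Rw2
Complete open branch: countermodel on an S4-frame, so not valid in S4, nor in K, T (the same frame is also a K-frame and a T-frame).

S5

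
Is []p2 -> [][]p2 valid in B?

Not valid

Tableau for the negation ~([]p2 -> [][]p2):
1. ~([]p2 -> [][]p2), w0
2. []p2, w0
3. ~[][]p2, w0
4. p2, w0
5. ~[]p2, w1
6. p2, w1
7. ~p2, w2
Accessibility: w0Rw0, w0Rw1, w1Rw0, w1Rw1, w1Rw2, w2Rw1, w2Rw2
The negation has an open branch (countermodel exists).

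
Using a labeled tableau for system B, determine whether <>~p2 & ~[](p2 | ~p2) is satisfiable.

Unsatisfiable

1. <>~p2 & ~[](p2 | ~p2), w0
2. <>~p2, w0   [&-rule on 1]
3. ~[](p2 | ~p2), w0   [&-rule on 1]
4. ~p2, w1   [<>-rule on 2: fresh world w1, w0Rw1]
5. ~(p2 | ~p2), w2   [~[]-rule on 3: fresh world w2, w0Rw2]
6. ~p2, w2   [~|-rule on 5]
7. p2, w2   [~|-rule on 5]
Accessibility: w0Rw0, w0Rw1, w0Rw2, w1Rw0, w1Rw1, w2Rw0, w2Rw2
Branch closes: p2 and ~p2 both at w2.
All branches of the tableau close; one closing branch shown above.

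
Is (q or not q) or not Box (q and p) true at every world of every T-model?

Tableau for the negation not ((q or not q) or not Box (q and p)):
1. not ((q or not q) or not Box (q and p)), u
2. not (q or not q), u
3. Box (q and p), u
4. not q, u
5. q, u
Accessibility: uRu
Branch closes: q and not q both at u.
Every branch of the negation's tableau closes; the branch above is one of them.

Yes, valid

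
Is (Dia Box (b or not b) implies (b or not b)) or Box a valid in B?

Tableau for the negation not ((Dia Box (b or not b) implies (b or not b)) or Box a):
1. not ((Dia Box (b or not b) implies (b or not b)) or Box a), 0
2. not (Dia Box (b or not b) implies (b or not b)), 0
3. not Box a, 0
4. Dia Box (b or not b), 0
5. not (b or not b), 0
6. not b, 0
7. b, 0
Accessibility: 0R0
Branch closes: b and not b both at 0.
Every branch of the negation's tableau closes; the branch above is one of them.

Valid in B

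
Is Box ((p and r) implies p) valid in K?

Tableau for the negation not Box ((p and r) implies p):
1. not Box ((p and r) implies p), 0
2. not ((p and r) implies p), 1   [neg-Box-rule on 1: fresh world 1, 0R1]
3. p and r, 1   [neg-implies-rule on 2]
4. not p, 1   [neg-implies-rule on 2]
5. p, 1   [and-rule on 3]
6. r, 1   [and-rule on 3]
Accessibility: 0R1
Branch closes: p and not p both at 1.
Every branch of the negation's tableau closes; the branch above is one of them.

Yes, valid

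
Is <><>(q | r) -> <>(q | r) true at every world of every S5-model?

Valid in S5

Tableau for the negation ~(<><>(q | r) -> <>(q | r)):
1. ~(<><>(q | r) -> <>(q | r)), w0
2. <><>(q | r), w0   [~->-rule on 1]
3. ~<>(q | r), w0   [~->-rule on 1]
4. ~(q | r), w0   [~<>-rule on 3 via w0Rw0]
5. ~q, w0   [~|-rule on 4]
6. ~r, w0   [~|-rule on 4]
7. <>(q | r), w1   [<>-rule on 2: fresh world w1, w0Rw1]
8. ~(q | r), w1   [~<>-rule on 3 via w0Rw1]
9. ~q, w1   [~|-rule on 8]
10. ~r, w1   [~|-rule on 8]
11. q | r, w2   [<>-rule on 7: fresh world w2, w1Rw2]
12. ~(q | r), w2   [~<>-rule on 3 via w0Rw2]
13. ~q, w2   [~|-rule on 12]
14. ~r, w2   [~|-rule on 12]
15. r, w2   [|-rule on 11 (branches; this branch)]
Accessibility: w0Rw0, w0Rw1, w0Rw2, w1Rw0, w1Rw1, w1Rw2, w2Rw0, w2Rw1, w2Rw2
Branch closes: r and ~r both at w2.
Every branch of the negation's tableau closes; the branch above is one of them.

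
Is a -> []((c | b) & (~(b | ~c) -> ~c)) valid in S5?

Tableau for the negation ~(a -> []((c | b) & (~(b | ~c) -> ~c))):
1. ~(a -> []((c | b) & (~(b | ~c) -> ~c))), 0
2. a, 0   [~->-rule on 1]
3. ~[]((c | b) & (~(b | ~c) -> ~c)), 0   [~->-rule on 1]
4. ~((c | b) & (~(b | ~c) -> ~c)), 1   [~[]-rule on 3: fresh world 1, 0R1]
5. ~(~(b | ~c) -> ~c), 1   [~&-rule on 4 (branches; this branch)]
6. ~(b | ~c), 1   [~->-rule on 5]
7. c, 1   [~->-rule on 5]
8. ~b, 1   [~|-rule on 6]
Accessibility: 0R0, 0R1, 1R0, 1R1
The negation has an open branch (countermodel exists).

No, not valid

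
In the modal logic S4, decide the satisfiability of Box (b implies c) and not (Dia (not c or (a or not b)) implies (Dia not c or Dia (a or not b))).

1. Box (b implies c) and not (Dia (not c or (a or not b)) implies (Dia not c or Dia (a or not b))), 0
2. Box (b implies c), 0   [and-rule on 1]
3. not (Dia (not c or (a or not b)) implies (Dia not c or Dia (a or not b))), 0   [and-rule on 1]
4. Dia (not c or (a or not b)), 0   [neg-implies-rule on 3]
5. not (Dia not c or Dia (a or not b)), 0   [neg-implies-rule on 3]
6. not Dia not c, 0   [neg-or-rule on 5]
7. not Dia (a or not b), 0   [neg-or-rule on 5]
8. b implies c, 0   [Box-rule on 2 via 0R0]
9. c, 0   [neg-Dia-rule on 6 via 0R0]
10. not (a or not b), 0   [neg-Dia-rule on 7 via 0R0]
11. not a, 0   [neg-or-rule on 10]
12. b, 0   [neg-or-rule on 10]
13. not c or (a or not b), 1   [Dia-rule on 4: fresh world 1, 0R1]
14. b implies c, 1   [Box-rule on 2 via 0R1]
15. c, 1   [neg-Dia-rule on 6 via 0R1]
16. not (a or not b), 1   [neg-Dia-rule on 7 via 0R1]
17. not a, 1   [neg-or-rule on 16]
18. b, 1   [neg-or-rule on 16]
19. a or not b, 1   [or-rule on 13 (branches; this branch)]
20. not b, 1   [or-rule on 19 (branches; this branch)]
Accessibility: 0R0, 0R1, 1R1
Branch closes: b and not b both at 1.
All branches of the tableau close; one closing branch shown above.

Unsatisfiable (every branch closes)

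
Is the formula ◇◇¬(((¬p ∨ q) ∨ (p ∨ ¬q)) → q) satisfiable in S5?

1. ◇◇¬(((¬p ∨ q) ∨ (p ∨ ¬q)) → q), 0
2. ◇¬(((¬p ∨ q) ∨ (p ∨ ¬q)) → q), 1   [◇-rule on 1: fresh world 1, 0R1]
3. ¬(((¬p ∨ q) ∨ (p ∨ ¬q)) → q), 2   [◇-rule on 2: fresh world 2, 1R2]
4. (¬p ∨ q) ∨ (p ∨ ¬q), 2   [¬→-rule on 3]
5. ¬q, 2   [¬→-rule on 3]
6. p ∨ ¬q, 2   [∨-rule on 4 (branches; this branch)]
Accessibility: 0R0, 0R1, 0R2, 1R0, 1R1, 1R2, 2R0, 2R1, 2R2

Satisfiable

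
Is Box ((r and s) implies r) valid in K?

Tableau for the negation not Box ((r and s) implies r):
1. not Box ((r and s) implies r), u
2. not ((r and s) implies r), v
3. r and s, v
4. not r, v
5. r, v
6. s, v
Accessibility: uRv
Branch closes: r and not r both at v.
All branches of the negation close; one closing branch shown above.

Valid in K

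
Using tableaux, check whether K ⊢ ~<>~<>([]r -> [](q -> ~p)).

Tableau for the negation <>~<>([]r -> [](q -> ~p)):
1. <>~<>([]r -> [](q -> ~p)), u
2. ~<>([]r -> [](q -> ~p)), v
Accessibility: uRv
The negation has an open branch (countermodel exists).

No, not valid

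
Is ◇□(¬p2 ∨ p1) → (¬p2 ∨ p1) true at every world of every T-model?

Tableau for the negation ¬(◇□(¬p2 ∨ p1) → (¬p2 ∨ p1)):
1. ¬(◇□(¬p2 ∨ p1) → (¬p2 ∨ p1)), u
2. ◇□(¬p2 ∨ p1), u   [¬→-rule on 1]
3. ¬(¬p2 ∨ p1), u   [¬→-rule on 1]
4. p2, u   [¬∨-rule on 3]
5. ¬p1, u   [¬∨-rule on 3]
6. □(¬p2 ∨ p1), v   [◇-rule on 2: fresh world v, uRv]
7. ¬p2 ∨ p1, v   [□-rule on 6 via vRv]
8. p1, v   [∨-rule on 7 (branches; this branch)]
Accessibility: uRu, uRv, vRv
The negation has an open branch (countermodel exists).

No, not valid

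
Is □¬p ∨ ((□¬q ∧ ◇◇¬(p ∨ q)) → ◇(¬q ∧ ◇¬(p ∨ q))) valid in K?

Tableau for the negation ¬(□¬p ∨ ((□¬q ∧ ◇◇¬(p ∨ q)) → ◇(¬q ∧ ◇¬(p ∨ q)))):
1. ¬(□¬p ∨ ((□¬q ∧ ◇◇¬(p ∨ q)) → ◇(¬q ∧ ◇¬(p ∨ q)))), 0
2. ¬□¬p, 0   [¬∨-rule on 1]
3. ¬((□¬q ∧ ◇◇¬(p ∨ q)) → ◇(¬q ∧ ◇¬(p ∨ q))), 0   [¬∨-rule on 1]
4. □¬q ∧ ◇◇¬(p ∨ q), 0   [¬→-rule on 3]
5. ¬◇(¬q ∧ ◇¬(p ∨ q)), 0   [¬→-rule on 3]
6. □¬q, 0   [∧-rule on 4]
7. ◇◇¬(p ∨ q), 0   [∧-rule on 4]
8. p, 1   [¬□-rule on 2: fresh world 1, 0R1]
9. ¬(¬q ∧ ◇¬(p ∨ q)), 1   [¬◇-rule on 5 via 0R1]
10. ¬q, 1   [□-rule on 6 via 0R1]
11. ¬◇¬(p ∨ q), 1   [¬∧-rule on 9 (branches; this branch)]
12. ◇¬(p ∨ q), 2   [◇-rule on 7: fresh world 2, 0R2]
13. ¬(¬q ∧ ◇¬(p ∨ q)), 2   [¬◇-rule on 5 via 0R2]
14. ¬q, 2   [□-rule on 6 via 0R2]
15. ¬◇¬(p ∨ q), 2   [¬∧-rule on 13 (branches; this branch)]
16. ¬(p ∨ q), 3   [◇-rule on 12: fresh world 3, 2R3]
17. ¬p, 3   [¬∨-rule on 16]
18. ¬q, 3   [¬∨-rule on 16]
19. p ∨ q, 3   [¬◇-rule on 15 via 2R3]
20. q, 3   [∨-rule on 19 (branches; this branch)]
Accessibility: 0R1, 0R2, 2R3
Branch closes: q and ¬q both at 3.
Every branch of the negation's tableau closes; the branch above is one of them.

Valid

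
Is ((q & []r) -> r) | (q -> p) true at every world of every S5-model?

Tableau for the negation ~(((q & []r) -> r) | (q -> p)):
1. ~(((q & []r) -> r) | (q -> p)), w0
2. ~((q & []r) -> r), w0
3. ~(q -> p), w0
4. q & []r, w0
5. ~r, w0
6. q, w0
7. ~p, w0
8. []r, w0
9. r, w0
Accessibility: w0Rw0
Branch closes: r and ~r both at w0.
All branches of the negation close; one closing branch shown above.

Valid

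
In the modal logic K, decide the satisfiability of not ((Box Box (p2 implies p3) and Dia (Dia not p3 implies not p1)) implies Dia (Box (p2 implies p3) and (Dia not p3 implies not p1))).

1. not ((Box Box (p2 implies p3) and Dia (Dia not p3 implies not p1)) implies Dia (Box (p2 implies p3) and (Dia not p3 implies not p1))), 0
2. Box Box (p2 implies p3) and Dia (Dia not p3 implies not p1), 0
3. not Dia (Box (p2 implies p3) and (Dia not p3 implies not p1)), 0
4. Box Box (p2 implies p3), 0
5. Dia (Dia not p3 implies not p1), 0
6. Dia not p3 implies not p1, 1
7. not (Box (p2 implies p3) and (Dia not p3 implies not p1)), 1
8. Box (p2 implies p3), 1
9. not p1, 1
10. not Box (p2 implies p3), 1
11. not (p2 implies p3), 2
12. p2, 2
13. not p3, 2
14. p2 implies p3, 2
15. p3, 2
Accessibility: 0R1, 1R2
Branch closes: p3 and not p3 both at 2.
(One branch shown.) All branches close.

Unsatisfiable (every branch closes)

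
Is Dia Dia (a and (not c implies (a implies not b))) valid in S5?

Tableau for the negation not Dia Dia (a and (not c implies (a implies not b))):
1. not Dia Dia (a and (not c implies (a implies not b))), w0
2. not Dia (a and (not c implies (a implies not b))), w0
3. not (a and (not c implies (a implies not b))), w0
4. not (not c implies (a implies not b)), w0
5. not c, w0
6. not (a implies not b), w0
7. a, w0
8. b, w0
Accessibility: w0Rw0
The negation has an open branch (countermodel exists).

Not valid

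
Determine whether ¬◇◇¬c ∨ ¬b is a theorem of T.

Tableau for the negation ¬(¬◇◇¬c ∨ ¬b):
1. ¬(¬◇◇¬c ∨ ¬b), w0
2. ◇◇¬c, w0
3. b, w0
4. ◇¬c, w1
5. ¬c, w2
Accessibility: w0Rw0, w0Rw1, w1Rw1, w1Rw2, w2Rw2
The negation has an open branch (countermodel exists).

Not valid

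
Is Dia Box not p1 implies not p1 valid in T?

Invalid (countermodel exists)

Tableau for the negation not (Dia Box not p1 implies not p1):
1. not (Dia Box not p1 implies not p1), w0
2. Dia Box not p1, w0
3. p1, w0
4. Box not p1, w1
5. not p1, w1
Accessibility: w0Rw0, w0Rw1, w1Rw1
The negation has an open branch (countermodel exists).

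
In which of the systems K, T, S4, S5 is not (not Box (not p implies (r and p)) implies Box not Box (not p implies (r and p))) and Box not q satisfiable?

K, T, S4

S5-tableau for the formula:
1. not (not Box (not p implies (r and p)) implies Box not Box (not p implies (r and p))) and Box not q, 0
2. not (not Box (not p implies (r and p)) implies Box not Box (not p implies (r and p))), 0
3. Box not q, 0
4. not Box (not p implies (r and p)), 0
5. not Box not Box (not p implies (r and p)), 0
6. not q, 0
7. not (not p implies (r and p)), 1
8. not p, 1
9. not (r and p), 1
10. not q, 1
11. Box (not p implies (r and p)), 2
12. not q, 2
13. not p implies (r and p), 0
14. not p implies (r and p), 1
15. not p implies (r and p), 2
16. r and p, 0
17. r, 0
18. p, 0
19. r and p, 1
20. r, 1
21. p, 1
Accessibility: 0R0, 0R1, 0R2, 1R0, 1R1, 1R2, 2R0, 2R1, 2R2
Branch closes: p and not p both at 1.
Every branch closes (one shown): unsatisfiable in S5.
S4-tableau for the formula:
1. not (not Box (not p implies (r and p)) implies Box not Box (not p implies (r and p))) and Box not q, 0
2. not (not Box (not p implies (r and p)) implies Box not Box (not p implies (r and p))), 0
3. Box not q, 0
4. not Box (not p implies (r and p)), 0
5. not Box not Box (not p implies (r and p)), 0
6. not q, 0
7. not (not p implies (r and p)), 1
8. not p, 1
9. not (r and p), 1
10. not q, 1
11. Box (not p implies (r and p)), 2
12. not q, 2
13. not p implies (r and p), 2
14. r and p, 2
15. r, 2
16. p, 2
Accessibility: 0R0, 0R1, 0R2, 1R1, 2R2
Complete open branch: satisfiable in S4, hence also in K, T (this S4-model is also a K-model and a T-model).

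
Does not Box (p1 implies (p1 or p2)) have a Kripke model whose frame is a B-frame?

1. not Box (p1 implies (p1 or p2)), w0
2. not (p1 implies (p1 or p2)), w1   [neg-Box-rule on 1: fresh world w1, w0Rw1]
3. p1, w1   [neg-implies-rule on 2]
4. not (p1 or p2), w1   [neg-implies-rule on 2]
5. not p1, w1   [neg-or-rule on 4]
6. not p2, w1   [neg-or-rule on 4]
Accessibility: w0Rw0, w0Rw1, w1Rw0, w1Rw1
Branch closes: p1 and not p1 both at w1.
All branches of the tableau close; one closing branch shown above.

Unsatisfiable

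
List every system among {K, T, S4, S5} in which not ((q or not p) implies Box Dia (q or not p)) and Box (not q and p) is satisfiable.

K-tableau for the formula:
1. not ((q or not p) implies Box Dia (q or not p)) and Box (not q and p), w0
2. not ((q or not p) implies Box Dia (q or not p)), w0
3. Box (not q and p), w0
4. q or not p, w0
5. not Box Dia (q or not p), w0
6. not p, w0
7. not Dia (q or not p), w1
8. not q and p, w1
9. not q, w1
10. p, w1
Accessibility: w0Rw1
Complete open branch: satisfiable in K.
T-tableau for the formula:
1. not ((q or not p) implies Box Dia (q or not p)) and Box (not q and p), w0
2. not ((q or not p) implies Box Dia (q or not p)), w0
3. Box (not q and p), w0
4. q or not p, w0
5. not Box Dia (q or not p), w0
6. not q and p, w0
7. not q, w0
8. p, w0
9. not p, w0
Accessibility: w0Rw0
Branch closes: p and not p both at w0.
Every branch closes (one shown): unsatisfiable in T, hence also in S4, S5 (every S4/S5-frame is a T-frame).

K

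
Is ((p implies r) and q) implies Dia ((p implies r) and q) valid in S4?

Yes, valid

Tableau for the negation not (((p implies r) and q) implies Dia ((p implies r) and q)):
1. not (((p implies r) and q) implies Dia ((p implies r) and q)), w0
2. (p implies r) and q, w0   [neg-implies-rule on 1]
3. not Dia ((p implies r) and q), w0   [neg-implies-rule on 1]
4. p implies r, w0   [and-rule on 2]
5. q, w0   [and-rule on 2]
6. not ((p implies r) and q), w0   [neg-Dia-rule on 3 via w0Rw0]
7. r, w0   [implies-rule on 4 (branches; this branch)]
8. not (p implies r), w0   [neg-and-rule on 6 (branches; this branch)]
9. p, w0   [neg-implies-rule on 8]
10. not r, w0   [neg-implies-rule on 8]
Accessibility: w0Rw0
Branch closes: r and not r both at w0.
Every branch of the negation's tableau closes; the branch above is one of them.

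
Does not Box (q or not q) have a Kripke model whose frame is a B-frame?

1. not Box (q or not q), u
2. not (q or not q), v
3. not q, v
4. q, v
Accessibility: uRu, uRv, vRu, vRv
Branch closes: q and not q both at v.
All branches of the tableau close; one closing branch shown above.

No, unsatisfiable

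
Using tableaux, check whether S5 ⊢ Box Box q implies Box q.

Yes, valid

Tableau for the negation not (Box Box q implies Box q):
1. not (Box Box q implies Box q), 0
2. Box Box q, 0
3. not Box q, 0
4. Box q, 0
5. q, 0
6. not q, 1
7. Box q, 1
8. q, 1
Accessibility: 0R0, 0R1, 1R0, 1R1
Branch closes: q and not q both at 1.
All branches of the negation close; one closing branch shown above.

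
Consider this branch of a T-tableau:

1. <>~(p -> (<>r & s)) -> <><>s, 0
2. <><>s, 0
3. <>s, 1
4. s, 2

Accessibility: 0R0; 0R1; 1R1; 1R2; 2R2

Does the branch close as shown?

No world carries both an atom and its negation.

Open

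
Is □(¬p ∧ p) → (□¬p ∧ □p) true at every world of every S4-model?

Tableau for the negation ¬(□(¬p ∧ p) → (□¬p ∧ □p)):
1. ¬(□(¬p ∧ p) → (□¬p ∧ □p)), u
2. □(¬p ∧ p), u
3. ¬(□¬p ∧ □p), u
4. ¬p ∧ p, u
5. ¬p, u
6. p, u
Accessibility: uRu
Branch closes: p and ¬p both at u.
Every branch of the negation's tableau closes; the branch above is one of them.

Valid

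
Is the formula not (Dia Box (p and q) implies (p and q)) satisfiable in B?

1. not (Dia Box (p and q) implies (p and q)), u
2. Dia Box (p and q), u   [neg-implies-rule on 1]
3. not (p and q), u   [neg-implies-rule on 1]
4. not q, u   [neg-and-rule on 3 (branches; this branch)]
5. Box (p and q), v   [Dia-rule on 2: fresh world v, uRv]
6. p and q, u   [Box-rule on 5 via vRu]
7. p, u   [and-rule on 6]
8. q, u   [and-rule on 6]
Accessibility: uRu, uRv, vRu, vRv
Branch closes: q and not q both at u.
Every branch closes; the branch above is one of them.

Unsatisfiable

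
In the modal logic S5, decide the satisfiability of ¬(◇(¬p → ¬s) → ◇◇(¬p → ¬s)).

Unsatisfiable

1. ¬(◇(¬p → ¬s) → ◇◇(¬p → ¬s)), w0
2. ◇(¬p → ¬s), w0
3. ¬◇◇(¬p → ¬s), w0
4. ¬◇(¬p → ¬s), w0
5. ¬(¬p → ¬s), w0
6. ¬p, w0
7. s, w0
8. ¬p → ¬s, w1
9. ¬◇(¬p → ¬s), w1
10. ¬(¬p → ¬s), w1
11. ¬p, w1
12. s, w1
13. ¬s, w1
Accessibility: w0Rw0, w0Rw1, w1Rw0, w1Rw1
Branch closes: s and ¬s both at w1.
Every branch closes; the branch above is one of them.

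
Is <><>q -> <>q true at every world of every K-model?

Tableau for the negation ~(<><>q -> <>q):
1. ~(<><>q -> <>q), u
2. <><>q, u
3. ~<>q, u
4. <>q, v
5. ~q, v
6. q, w
Accessibility: uRv, vRw
The negation has an open branch (countermodel exists).

Invalid (countermodel exists)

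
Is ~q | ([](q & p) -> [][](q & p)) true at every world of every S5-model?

Valid in S5

Tableau for the negation ~(~q | ([](q & p) -> [][](q & p))):
1. ~(~q | ([](q & p) -> [][](q & p))), w0
2. q, w0   [~|-rule on 1]
3. ~([](q & p) -> [][](q & p)), w0   [~|-rule on 1]
4. [](q & p), w0   [~->-rule on 3]
5. ~[][](q & p), w0   [~->-rule on 3]
6. q & p, w0   [[]-rule on 4 via w0Rw0]
7. p, w0   [&-rule on 6]
8. ~[](q & p), w1   [~[]-rule on 5: fresh world w1, w0Rw1]
9. q & p, w1   [[]-rule on 4 via w0Rw1]
10. q, w1   [&-rule on 9]
11. p, w1   [&-rule on 9]
12. ~(q & p), w2   [~[]-rule on 8: fresh world w2, w1Rw2]
13. q & p, w2   [[]-rule on 4 via w0Rw2]
14. q, w2   [&-rule on 13]
15. p, w2   [&-rule on 13]
16. ~p, w2   [~&-rule on 12 (branches; this branch)]
Accessibility: w0Rw0, w0Rw1, w0Rw2, w1Rw0, w1Rw1, w1Rw2, w2Rw0, w2Rw1, w2Rw2
Branch closes: p and ~p both at w2.
All branches of the negation close; one closing branch shown above.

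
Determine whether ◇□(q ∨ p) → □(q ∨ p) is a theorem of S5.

Tableau for the negation ¬(◇□(q ∨ p) → □(q ∨ p)):
1. ¬(◇□(q ∨ p) → □(q ∨ p)), u
2. ◇□(q ∨ p), u
3. ¬□(q ∨ p), u
4. □(q ∨ p), v
5. q ∨ p, u
6. q ∨ p, v
7. p, u
8. p, v
9. ¬(q ∨ p), w
10. ¬q, w
11. ¬p, w
12. q ∨ p, w
13. p, w
Accessibility: uRu, uRv, uRw, vRu, vRv, vRw, wRu, wRv, wRw
Branch closes: p and ¬p both at w.
All branches of the negation close; one closing branch shown above.

Valid in S5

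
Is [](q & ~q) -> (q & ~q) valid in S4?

Valid in S4

Tableau for the negation ~([](q & ~q) -> (q & ~q)):
1. ~([](q & ~q) -> (q & ~q)), w0
2. [](q & ~q), w0
3. ~(q & ~q), w0
4. q & ~q, w0
5. q, w0
6. ~q, w0
Accessibility: w0Rw0
Branch closes: q and ~q both at w0.
All branches of the negation close; one closing branch shown above.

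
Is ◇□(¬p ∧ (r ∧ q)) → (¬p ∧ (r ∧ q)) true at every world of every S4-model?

Tableau for the negation ¬(◇□(¬p ∧ (r ∧ q)) → (¬p ∧ (r ∧ q))):
1. ¬(◇□(¬p ∧ (r ∧ q)) → (¬p ∧ (r ∧ q))), w0
2. ◇□(¬p ∧ (r ∧ q)), w0   [¬→-rule on 1]
3. ¬(¬p ∧ (r ∧ q)), w0   [¬→-rule on 1]
4. ¬(r ∧ q), w0   [¬∧-rule on 3 (branches; this branch)]
5. ¬q, w0   [¬∧-rule on 4 (branches; this branch)]
6. □(¬p ∧ (r ∧ q)), w1   [◇-rule on 2: fresh world w1, w0Rw1]
7. ¬p ∧ (r ∧ q), w1   [□-rule on 6 via w1Rw1]
8. ¬p, w1   [∧-rule on 7]
9. r ∧ q, w1   [∧-rule on 7]
10. r, w1   [∧-rule on 9]
11. q, w1   [∧-rule on 9]
Accessibility: w0Rw0, w0Rw1, w1Rw1
The negation has an open branch (countermodel exists).

Not valid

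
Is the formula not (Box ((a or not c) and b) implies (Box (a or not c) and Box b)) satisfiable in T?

1. not (Box ((a or not c) and b) implies (Box (a or not c) and Box b)), 0
2. Box ((a or not c) and b), 0   [neg-implies-rule on 1]
3. not (Box (a or not c) and Box b), 0   [neg-implies-rule on 1]
4. (a or not c) and b, 0   [Box-rule on 2 via 0R0]
5. a or not c, 0   [and-rule on 4]
6. b, 0   [and-rule on 4]
7. not Box (a or not c), 0   [neg-and-rule on 3 (branches; this branch)]
8. not c, 0   [or-rule on 5 (branches; this branch)]
9. not (a or not c), 1   [neg-Box-rule on 7: fresh world 1, 0R1]
10. not a, 1   [neg-or-rule on 9]
11. c, 1   [neg-or-rule on 9]
12. (a or not c) and b, 1   [Box-rule on 2 via 0R1]
13. a or not c, 1   [and-rule on 12]
14. b, 1   [and-rule on 12]
15. not c, 1   [or-rule on 13 (branches; this branch)]
Accessibility: 0R0, 0R1, 1R1
Branch closes: c and not c both at 1.
(One branch shown.) All branches close.

Unsatisfiable (every branch closes)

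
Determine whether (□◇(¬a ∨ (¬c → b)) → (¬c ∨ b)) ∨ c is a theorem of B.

Yes, valid

Tableau for the negation ¬((□◇(¬a ∨ (¬c → b)) → (¬c ∨ b)) ∨ c):
1. ¬((□◇(¬a ∨ (¬c → b)) → (¬c ∨ b)) ∨ c), w0
2. ¬(□◇(¬a ∨ (¬c → b)) → (¬c ∨ b)), w0   [¬∨-rule on 1]
3. ¬c, w0   [¬∨-rule on 1]
4. □◇(¬a ∨ (¬c → b)), w0   [¬→-rule on 2]
5. ¬(¬c ∨ b), w0   [¬→-rule on 2]
6. c, w0   [¬∨-rule on 5]
7. ¬b, w0   [¬∨-rule on 5]
Accessibility: w0Rw0
Branch closes: c and ¬c both at w0.
All branches of the negation close; one closing branch shown above.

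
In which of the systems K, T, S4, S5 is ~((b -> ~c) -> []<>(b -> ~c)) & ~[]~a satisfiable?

S4-tableau for the formula:
1. ~((b -> ~c) -> []<>(b -> ~c)) & ~[]~a, w0
2. ~((b -> ~c) -> []<>(b -> ~c)), w0   [&-rule on 1]
3. ~[]~a, w0   [&-rule on 1]
4. b -> ~c, w0   [~->-rule on 2]
5. ~[]<>(b -> ~c), w0   [~->-rule on 2]
6. ~c, w0   [->-rule on 4 (branches; this branch)]
7. a, w1   [~[]-rule on 3: fresh world w1, w0Rw1]
8. ~<>(b -> ~c), w2   [~[]-rule on 5: fresh world w2, w0Rw2]
9. ~(b -> ~c), w2   [~<>-rule on 8 via w2Rw2]
10. b, w2   [~->-rule on 9]
11. c, w2   [~->-rule on 9]
Accessibility: w0Rw0, w0Rw1, w0Rw2, w1Rw1, w2Rw2
Complete open branch: satisfiable in S4, hence also in K, T (this S4-model is also a K-model and a T-model).
S5-tableau for the formula:
1. ~((b -> ~c) -> []<>(b -> ~c)) & ~[]~a, w0
2. ~((b -> ~c) -> []<>(b -> ~c)), w0   [&-rule on 1]
3. ~[]~a, w0   [&-rule on 1]
4. b -> ~c, w0   [~->-rule on 2]
5. ~[]<>(b -> ~c), w0   [~->-rule on 2]
6. ~c, w0   [->-rule on 4 (branches; this branch)]
7. a, w1   [~[]-rule on 3: fresh world w1, w0Rw1]
8. ~<>(b -> ~c), w2   [~[]-rule on 5: fresh world w2, w0Rw2]
9. ~(b -> ~c), w0   [~<>-rule on 8 via w2Rw0]
10. b, w0   [~->-rule on 9]
11. c, w0   [~->-rule on 9]
Accessibility: w0Rw0, w0Rw1, w0Rw2, w1Rw0, w1Rw1, w1Rw2, w2Rw0, w2Rw1, w2Rw2
Branch closes: c and ~c both at w0.
Every branch closes (one shown): unsatisfiable in S5.

K, T, S4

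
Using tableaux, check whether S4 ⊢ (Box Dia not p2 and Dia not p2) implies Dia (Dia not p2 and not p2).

Yes, valid

Tableau for the negation not ((Box Dia not p2 and Dia not p2) implies Dia (Dia not p2 and not p2)):
1. not ((Box Dia not p2 and Dia not p2) implies Dia (Dia not p2 and not p2)), 0
2. Box Dia not p2 and Dia not p2, 0
3. not Dia (Dia not p2 and not p2), 0
4. Box Dia not p2, 0
5. Dia not p2, 0
6. not (Dia not p2 and not p2), 0
7. p2, 0
8. not p2, 1
9. not (Dia not p2 and not p2), 1
10. Dia not p2, 1
11. not Dia not p2, 1
12. p2, 1
Accessibility: 0R0, 0R1, 1R1
Branch closes: p2 and not p2 both at 1.
Every branch of the negation's tableau closes; the branch above is one of them.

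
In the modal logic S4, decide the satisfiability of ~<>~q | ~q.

1. ~<>~q | ~q, u
2. ~q, u
Accessibility: uRu

Yes, satisfiable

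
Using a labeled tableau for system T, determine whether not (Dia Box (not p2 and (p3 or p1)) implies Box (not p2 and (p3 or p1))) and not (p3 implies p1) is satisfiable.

Satisfiable (open branch found)

1. not (Dia Box (not p2 and (p3 or p1)) implies Box (not p2 and (p3 or p1))) and not (p3 implies p1), u
2. not (Dia Box (not p2 and (p3 or p1)) implies Box (not p2 and (p3 or p1))), u
3. not (p3 implies p1), u
4. Dia Box (not p2 and (p3 or p1)), u
5. not Box (not p2 and (p3 or p1)), u
6. p3, u
7. not p1, u
8. Box (not p2 and (p3 or p1)), v
9. not p2 and (p3 or p1), v
10. not p2, v
11. p3 or p1, v
12. p1, v
13. not (not p2 and (p3 or p1)), w
14. not (p3 or p1), w
15. not p3, w
16. not p1, w
Accessibility: uRu, uRv, uRw, vRv, wRw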